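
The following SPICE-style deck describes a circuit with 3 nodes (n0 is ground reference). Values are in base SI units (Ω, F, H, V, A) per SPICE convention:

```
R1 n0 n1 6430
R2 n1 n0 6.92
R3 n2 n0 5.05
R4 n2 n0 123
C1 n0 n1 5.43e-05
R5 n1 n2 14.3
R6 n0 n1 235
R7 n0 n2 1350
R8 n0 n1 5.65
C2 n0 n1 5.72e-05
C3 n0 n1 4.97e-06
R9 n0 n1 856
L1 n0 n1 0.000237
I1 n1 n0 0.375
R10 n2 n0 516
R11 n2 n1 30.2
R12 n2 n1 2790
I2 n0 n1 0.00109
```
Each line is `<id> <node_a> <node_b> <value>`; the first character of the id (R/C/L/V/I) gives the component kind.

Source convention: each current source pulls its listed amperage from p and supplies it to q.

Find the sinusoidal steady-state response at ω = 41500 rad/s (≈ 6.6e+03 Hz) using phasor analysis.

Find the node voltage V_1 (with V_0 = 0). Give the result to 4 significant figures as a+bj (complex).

-0.006571+0.07847j V

Apply KCL at each of the 2 non-ground nodes and solve the resulting linear system.
Node n1: branches {R1, R2, C1, R5, R6, R8, C2, C3, R9, L1, I1, R11, R12, I2} → V_1 = -0.006571+0.07847j
Node n2: branches {R3, R4, R5, R7, R10, R11, R12} → V_2 = -0.002176+0.02599j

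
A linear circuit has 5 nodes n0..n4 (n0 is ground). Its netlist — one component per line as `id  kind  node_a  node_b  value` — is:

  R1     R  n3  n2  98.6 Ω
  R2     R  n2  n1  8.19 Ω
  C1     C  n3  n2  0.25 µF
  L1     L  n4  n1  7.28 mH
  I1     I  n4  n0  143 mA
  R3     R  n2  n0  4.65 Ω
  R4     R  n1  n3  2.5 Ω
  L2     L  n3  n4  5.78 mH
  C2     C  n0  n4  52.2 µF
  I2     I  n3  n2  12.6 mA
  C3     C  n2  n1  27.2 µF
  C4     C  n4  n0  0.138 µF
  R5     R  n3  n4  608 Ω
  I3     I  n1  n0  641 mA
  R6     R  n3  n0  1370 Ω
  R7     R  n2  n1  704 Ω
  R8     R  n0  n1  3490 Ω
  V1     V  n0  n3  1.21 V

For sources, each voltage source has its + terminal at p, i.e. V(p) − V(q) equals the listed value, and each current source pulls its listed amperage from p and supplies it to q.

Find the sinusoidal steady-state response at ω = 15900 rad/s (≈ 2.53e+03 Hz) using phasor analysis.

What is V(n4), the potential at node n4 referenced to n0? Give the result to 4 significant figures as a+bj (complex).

0.03664+0.1762j V

Apply KCL at each of the 4 non-ground nodes and solve the resulting linear system.
Node n1: branches {R2, L1, R4, C3, I3, R7, R8} → V_1 = -1.956+0.2152j
Node n2: branches {R1, R2, C1, R3, I2, C3, R7} → V_2 = -1.526-0.4534j
Node n3: branches {R1, C1, R4, L2, I2, R5, R6, V1} → V_3 = -1.210+0.000j
Node n4: branches {L1, I1, L2, C2, C4, R5} → V_4 = 0.03664+0.1762j
Source currents: i(V1)=0.3077-0.06695j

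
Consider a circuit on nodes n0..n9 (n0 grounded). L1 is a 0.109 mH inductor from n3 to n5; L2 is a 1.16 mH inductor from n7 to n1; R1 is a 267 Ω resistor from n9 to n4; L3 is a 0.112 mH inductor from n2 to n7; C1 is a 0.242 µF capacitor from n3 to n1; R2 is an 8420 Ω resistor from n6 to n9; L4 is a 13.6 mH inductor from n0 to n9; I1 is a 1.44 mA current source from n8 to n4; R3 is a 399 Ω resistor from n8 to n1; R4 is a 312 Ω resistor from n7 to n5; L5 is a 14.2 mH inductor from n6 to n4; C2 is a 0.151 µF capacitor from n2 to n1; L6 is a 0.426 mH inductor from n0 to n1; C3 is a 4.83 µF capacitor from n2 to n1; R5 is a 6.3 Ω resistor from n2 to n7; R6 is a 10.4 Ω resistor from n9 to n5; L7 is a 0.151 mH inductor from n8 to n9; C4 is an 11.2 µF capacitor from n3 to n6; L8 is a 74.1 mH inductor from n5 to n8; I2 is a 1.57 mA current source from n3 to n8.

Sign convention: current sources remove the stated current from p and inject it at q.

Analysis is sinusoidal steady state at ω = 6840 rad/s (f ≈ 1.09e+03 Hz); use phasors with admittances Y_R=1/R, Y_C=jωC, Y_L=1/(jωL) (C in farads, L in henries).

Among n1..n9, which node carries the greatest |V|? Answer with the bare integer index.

4

MNA unknowns: 9 node voltages V₁..V_9
L1: Y=0.000-1.341j on G[3,5]
L2: Y=0.000-0.1260j on G[7,1]
R1: Y=0.003745+0.000j on G[9,4]
L3: Y=0.000-1.305j on G[2,7]
C1: Y=0.000+0.001655j on G[3,1]
R2: Y=0.0001188+0.000j on G[6,9]
L4: Y=0.000-0.01075j on G[0,9]
I1: z[8]−=0.00144, z[4]+=0.00144
R3: Y=0.002506+0.000j on G[8,1]
R4: Y=0.003205+0.000j on G[7,5]
L5: Y=0.000-0.01030j on G[6,4]
C2: Y=0.000+0.001033j on G[2,1]
L6: Y=0.000-0.3432j on G[0,1]
C3: Y=0.000+0.03304j on G[2,1]
R5: Y=0.1587+0.000j on G[2,7]
R6: Y=0.09615+0.000j on G[9,5]
L7: Y=0.000-0.9682j on G[8,9]
C4: Y=0.000+0.07661j on G[3,6]
L8: Y=0.000-0.001973j on G[5,8]
I2: z[3]−=0.00157, z[8]+=0.00157
solve → V1=3.640e-05-2.758e-05j, V2=0.0001438-0.0001626j, V3=-0.003290-0.003338j, V4=0.03040+0.1078j, V5=-0.003582-0.003150j, V6=-0.008483-0.02060j, V7=0.0001415-0.0001588j, V8=-0.001164+0.001009j, V9=-0.001162+0.0008804j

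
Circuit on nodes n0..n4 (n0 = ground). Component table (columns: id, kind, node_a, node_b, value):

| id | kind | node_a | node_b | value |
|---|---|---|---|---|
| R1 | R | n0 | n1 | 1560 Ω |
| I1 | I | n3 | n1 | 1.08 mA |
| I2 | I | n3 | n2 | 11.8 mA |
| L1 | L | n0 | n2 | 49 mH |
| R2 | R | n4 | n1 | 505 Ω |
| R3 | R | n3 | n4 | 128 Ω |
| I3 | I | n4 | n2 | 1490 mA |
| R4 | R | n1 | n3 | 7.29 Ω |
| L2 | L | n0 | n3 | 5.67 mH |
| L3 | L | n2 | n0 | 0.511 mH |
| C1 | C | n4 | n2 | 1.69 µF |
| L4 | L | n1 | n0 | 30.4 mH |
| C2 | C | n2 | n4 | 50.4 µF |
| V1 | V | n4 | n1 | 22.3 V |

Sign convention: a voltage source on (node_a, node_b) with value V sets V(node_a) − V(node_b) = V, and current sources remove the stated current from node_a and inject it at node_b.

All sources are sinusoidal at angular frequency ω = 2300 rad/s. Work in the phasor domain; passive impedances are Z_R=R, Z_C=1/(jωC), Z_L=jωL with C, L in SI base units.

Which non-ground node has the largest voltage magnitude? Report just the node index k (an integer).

1

Element admittances at ω=2300 rad/s:
  Y(R1) = 0.0006410+0.000j S between n0,n1
  I1: injects 0.00108 A into n1 (from n3)
  I2: injects 0.0118 A into n2 (from n3)
  Y(L1) = 0.000-0.008873j S between n0,n2
  Y(R2) = 0.001980+0.000j S between n4,n1
  Y(R3) = 0.007812+0.000j S between n3,n4
  I3: injects 1.49 A into n2 (from n4)
  Y(R4) = 0.1372+0.000j S between n1,n3
  Y(L2) = 0.000-0.07668j S between n0,n3
  Y(L3) = 0.000-0.8508j S between n2,n0
  Y(C1) = 0.000+0.003887j S between n4,n2
  Y(L4) = 0.000-0.01430j S between n1,n0
  Y(C2) = 0.000+0.1159j S between n2,n4
  V1: constraint V(n4)−V(n1) = 22.3
Assemble and solve the 5×5 MNA system:
  V(n1)=-48.39+3.317j  V(n2)=4.225+1.493j  V(n3)=-38.32-16.95j  V(n4)=-26.09+3.317j
  i(V1)=-1.411+3.474j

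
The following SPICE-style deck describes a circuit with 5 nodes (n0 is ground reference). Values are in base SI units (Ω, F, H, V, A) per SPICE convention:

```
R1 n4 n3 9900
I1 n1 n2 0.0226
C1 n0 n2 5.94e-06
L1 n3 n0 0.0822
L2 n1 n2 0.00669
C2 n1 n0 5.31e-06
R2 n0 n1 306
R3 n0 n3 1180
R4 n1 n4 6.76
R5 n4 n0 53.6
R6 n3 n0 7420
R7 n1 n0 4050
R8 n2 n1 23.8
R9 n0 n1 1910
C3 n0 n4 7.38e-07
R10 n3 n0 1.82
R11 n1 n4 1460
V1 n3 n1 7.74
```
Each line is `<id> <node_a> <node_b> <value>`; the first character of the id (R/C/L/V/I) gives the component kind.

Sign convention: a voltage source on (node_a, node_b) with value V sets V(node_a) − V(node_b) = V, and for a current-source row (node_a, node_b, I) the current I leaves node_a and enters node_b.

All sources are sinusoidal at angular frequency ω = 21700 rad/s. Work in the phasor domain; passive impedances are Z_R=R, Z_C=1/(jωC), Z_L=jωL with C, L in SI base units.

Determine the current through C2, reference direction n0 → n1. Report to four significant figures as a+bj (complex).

MNA unknowns: 4 node voltages V₁..V_4 plus 1 source current (V1)
R1: Y=0.0001010+0.000j on G[4,3]
I1: z[1]−=0.0226, z[2]+=0.0226
C1: Y=0.000+0.1289j on G[0,2]
L1: Y=0.000-0.0005606j on G[3,0]
L2: Y=0.000-0.006888j on G[1,2]
C2: Y=0.000+0.1152j on G[1,0]
R2: Y=0.003268+0.000j on G[0,1]
R3: Y=0.0008475+0.000j on G[0,3]
R4: Y=0.1479+0.000j on G[1,4]
R5: Y=0.01866+0.000j on G[4,0]
R6: Y=0.0001348+0.000j on G[3,0]
R7: Y=0.0002469+0.000j on G[1,0]
R8: Y=0.04202+0.000j on G[2,1]
R9: Y=0.0005236+0.000j on G[0,1]
C3: Y=0.000+0.01601j on G[0,4]
R10: Y=0.5495+0.000j on G[3,0]
R11: Y=0.0006849+0.000j on G[1,4]
V1: row V3−V1=7.74, i_V1 at 3,1
solve → V1=-6.654+1.451j, V2=0.1592+2.079j, V3=1.086+1.451j, V4=-5.732+1.837j
aux → i_V1=-0.5991-0.7979j

0.1672+0.7668j A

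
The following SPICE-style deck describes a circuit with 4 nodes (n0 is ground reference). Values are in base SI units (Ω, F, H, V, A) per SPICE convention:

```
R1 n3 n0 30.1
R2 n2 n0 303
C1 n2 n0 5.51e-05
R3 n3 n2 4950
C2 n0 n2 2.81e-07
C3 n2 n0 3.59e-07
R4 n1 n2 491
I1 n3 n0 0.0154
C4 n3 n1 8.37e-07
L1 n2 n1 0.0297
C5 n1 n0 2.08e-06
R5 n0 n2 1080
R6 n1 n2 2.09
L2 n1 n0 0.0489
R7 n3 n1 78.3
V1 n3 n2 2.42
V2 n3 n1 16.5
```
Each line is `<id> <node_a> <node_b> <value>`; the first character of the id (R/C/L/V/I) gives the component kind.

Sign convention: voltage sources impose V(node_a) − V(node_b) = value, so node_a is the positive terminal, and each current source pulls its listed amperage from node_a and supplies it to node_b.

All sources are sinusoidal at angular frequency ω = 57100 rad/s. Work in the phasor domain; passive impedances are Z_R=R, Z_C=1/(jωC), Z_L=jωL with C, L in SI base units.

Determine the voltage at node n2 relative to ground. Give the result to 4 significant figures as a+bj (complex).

MNA unknowns: 3 node voltages V₁..V_3 plus 2 source currents (V1, V2)
R1: Y=0.03322+0.000j on G[3,0]
R2: Y=0.003300+0.000j on G[2,0]
C1: Y=0.000+3.146j on G[2,0]
R3: Y=0.0002020+0.000j on G[3,2]
C2: Y=0.000+0.01605j on G[0,2]
C3: Y=0.000+0.02050j on G[2,0]
R4: Y=0.002037+0.000j on G[1,2]
I1: z[3]−=0.0154, z[0]+=0.0154
C4: Y=0.000+0.04779j on G[3,1]
L1: Y=0.000-0.0005897j on G[2,1]
C5: Y=0.000+0.1188j on G[1,0]
R5: Y=0.0009259+0.000j on G[0,2]
R6: Y=0.4785+0.000j on G[1,2]
L2: Y=0.000-0.0003581j on G[1,0]
R7: Y=0.01277+0.000j on G[3,1]
V1: row V3−V2=2.42, i_V1 at 3,2
V2: row V3−V1=16.5, i_V2 at 3,1
solve → V1=-13.58+0.03474j, V2=0.5046+0.03474j, V3=2.925+0.03474j
aux → i_V1=6.657+1.598j, i_V2=-6.980-2.388j

0.5046+0.03474j V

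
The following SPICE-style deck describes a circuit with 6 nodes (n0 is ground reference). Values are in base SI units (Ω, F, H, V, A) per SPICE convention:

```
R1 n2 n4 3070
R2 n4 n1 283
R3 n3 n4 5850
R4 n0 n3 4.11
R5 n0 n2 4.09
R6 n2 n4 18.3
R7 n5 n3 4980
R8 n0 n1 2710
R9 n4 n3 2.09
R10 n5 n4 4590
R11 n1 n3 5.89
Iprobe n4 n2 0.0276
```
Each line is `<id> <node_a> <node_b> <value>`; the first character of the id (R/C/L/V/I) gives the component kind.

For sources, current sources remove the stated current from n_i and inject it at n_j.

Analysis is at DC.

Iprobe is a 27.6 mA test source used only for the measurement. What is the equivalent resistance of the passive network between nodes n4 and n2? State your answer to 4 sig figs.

R_eq = 6.563 Ω

MNA unknowns: 5 node voltages V₁..V_5
R1: Y=0.0003257 on G[2,4]
R2: Y=0.003534 on G[4,1]
R3: Y=0.0001709 on G[3,4]
R4: Y=0.2433 on G[0,3]
R5: Y=0.2445 on G[0,2]
R6: Y=0.05464 on G[2,4]
R7: Y=0.0002008 on G[5,3]
R8: Y=0.0003690 on G[0,1]
R9: Y=0.4785 on G[4,3]
R10: Y=0.0002179 on G[5,4]
R11: Y=0.1698 on G[1,3]
Iprobe: z[4]−=0.0276, z[2]+=0.0276
solve → V1=-0.07299, V2=0.07216, V3=-0.07240, V4=-0.1090, V5=-0.09144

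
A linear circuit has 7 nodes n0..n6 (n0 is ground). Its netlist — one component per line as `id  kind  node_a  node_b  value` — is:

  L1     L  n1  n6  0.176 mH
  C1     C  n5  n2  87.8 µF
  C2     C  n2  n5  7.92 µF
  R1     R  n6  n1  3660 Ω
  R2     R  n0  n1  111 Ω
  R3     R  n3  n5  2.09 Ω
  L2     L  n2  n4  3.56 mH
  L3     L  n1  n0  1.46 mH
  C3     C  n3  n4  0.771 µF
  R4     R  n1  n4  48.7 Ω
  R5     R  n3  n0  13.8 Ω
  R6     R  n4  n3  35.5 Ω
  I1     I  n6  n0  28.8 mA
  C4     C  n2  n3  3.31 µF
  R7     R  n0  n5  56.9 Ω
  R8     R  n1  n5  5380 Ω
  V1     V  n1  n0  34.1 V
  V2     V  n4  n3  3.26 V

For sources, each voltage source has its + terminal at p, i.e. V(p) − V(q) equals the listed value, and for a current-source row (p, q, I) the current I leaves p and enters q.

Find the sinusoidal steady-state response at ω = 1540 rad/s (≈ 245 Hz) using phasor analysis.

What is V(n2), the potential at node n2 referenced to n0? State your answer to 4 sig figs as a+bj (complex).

12.95-7.733j V

MNA unknowns: 6 node voltages V₁..V_6 plus 2 source currents (V1, V2)
L1: Y=0.000-3.689j on G[1,6]
C1: Y=0.000+0.1352j on G[5,2]
C2: Y=0.000+0.01220j on G[2,5]
R1: Y=0.0002732+0.000j on G[6,1]
R2: Y=0.009009+0.000j on G[0,1]
R3: Y=0.4785+0.000j on G[3,5]
L2: Y=0.000-0.1824j on G[2,4]
L3: Y=0.000-0.4448j on G[1,0]
C3: Y=0.000+0.001187j on G[3,4]
R4: Y=0.02053+0.000j on G[1,4]
R5: Y=0.07246+0.000j on G[3,0]
R6: Y=0.02817+0.000j on G[4,3]
I1: z[6]−=0.0288, z[0]+=0.0288
C4: Y=0.000+0.005097j on G[2,3]
R7: Y=0.01757+0.000j on G[0,5]
R8: Y=0.0001859+0.000j on G[1,5]
V1: row V1−V0=34.1, i_V1 at 1,0
V2: row V4−V3=3.26, i_V2 at 4,3
solve → V1=34.10+0.000j, V2=12.95-7.733j, V3=5.374-0.2436j, V4=8.634-0.2436j, V5=7.871+1.275j, V6=34.10-0.007806j
aux → i_V1=-0.8638+15.16j, i_V2=-0.9351-0.7869j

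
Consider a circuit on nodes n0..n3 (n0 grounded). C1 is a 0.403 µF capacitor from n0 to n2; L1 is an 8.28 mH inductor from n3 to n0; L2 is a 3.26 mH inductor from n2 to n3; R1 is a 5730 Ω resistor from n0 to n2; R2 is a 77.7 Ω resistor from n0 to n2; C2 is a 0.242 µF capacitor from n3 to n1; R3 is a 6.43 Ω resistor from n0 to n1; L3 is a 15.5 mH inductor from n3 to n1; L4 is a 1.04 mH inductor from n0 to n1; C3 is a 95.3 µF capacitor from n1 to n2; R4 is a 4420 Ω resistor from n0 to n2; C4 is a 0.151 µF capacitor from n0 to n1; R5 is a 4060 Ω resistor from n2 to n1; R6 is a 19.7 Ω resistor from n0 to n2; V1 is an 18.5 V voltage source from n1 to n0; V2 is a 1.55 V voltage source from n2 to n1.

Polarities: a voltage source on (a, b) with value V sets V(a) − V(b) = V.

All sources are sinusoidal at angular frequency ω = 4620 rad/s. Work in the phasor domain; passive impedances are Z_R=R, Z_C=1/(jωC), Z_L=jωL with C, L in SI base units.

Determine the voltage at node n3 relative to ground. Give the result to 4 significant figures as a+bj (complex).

Element admittances at ω=4620 rad/s:
  Y(C1) = 0.000+0.001862j S between n0,n2
  Y(L1) = 0.000-0.02614j S between n3,n0
  Y(L2) = 0.000-0.06640j S between n2,n3
  Y(R1) = 0.0001745+0.000j S between n0,n2
  Y(R2) = 0.01287+0.000j S between n0,n2
  Y(C2) = 0.000+0.001118j S between n3,n1
  Y(R3) = 0.1555+0.000j S between n0,n1
  Y(L3) = 0.000-0.01396j S between n3,n1
  Y(L4) = 0.000-0.2081j S between n0,n1
  Y(C3) = 0.000+0.4403j S between n1,n2
  Y(R4) = 0.0002262+0.000j S between n0,n2
  Y(C4) = 0.000+0.0006976j S between n0,n1
  Y(R5) = 0.0002463+0.000j S between n2,n1
  Y(R6) = 0.05076+0.000j S between n0,n2
  V1: constraint V(n1)−V(n0) = 18.5
  V2: constraint V(n2)−V(n1) = 1.55
Assemble and solve the 5×5 MNA system:
  V(n1)=18.50+0.000j  V(n2)=20.05+0.000j  V(n3)=14.89+0.000j
  i(V1)=-4.161+4.189j  i(V2)=-1.284-0.3770j

14.89+0.000j V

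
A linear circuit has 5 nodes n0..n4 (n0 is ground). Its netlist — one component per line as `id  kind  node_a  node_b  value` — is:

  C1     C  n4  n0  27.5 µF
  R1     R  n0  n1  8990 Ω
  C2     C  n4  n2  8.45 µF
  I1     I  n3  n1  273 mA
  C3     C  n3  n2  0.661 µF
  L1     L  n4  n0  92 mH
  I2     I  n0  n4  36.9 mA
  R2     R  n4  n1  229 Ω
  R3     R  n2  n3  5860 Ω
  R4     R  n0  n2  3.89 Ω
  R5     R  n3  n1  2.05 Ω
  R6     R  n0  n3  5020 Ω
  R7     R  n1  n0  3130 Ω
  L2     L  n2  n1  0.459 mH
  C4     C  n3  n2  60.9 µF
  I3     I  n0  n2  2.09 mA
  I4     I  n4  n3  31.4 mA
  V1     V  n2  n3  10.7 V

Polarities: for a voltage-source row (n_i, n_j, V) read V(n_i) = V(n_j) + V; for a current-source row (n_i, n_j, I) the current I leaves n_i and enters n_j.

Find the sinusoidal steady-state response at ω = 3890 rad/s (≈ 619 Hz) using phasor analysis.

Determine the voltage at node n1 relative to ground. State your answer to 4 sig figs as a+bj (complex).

Element admittances at ω=3890 rad/s:
  Y(C1) = 0.000+0.1070j S between n4,n0
  Y(R1) = 0.0001112+0.000j S between n0,n1
  Y(C2) = 0.000+0.03287j S between n4,n2
  I1: injects 0.273 A into n1 (from n3)
  Y(C3) = 0.000+0.002571j S between n3,n2
  Y(L1) = 0.000-0.002794j S between n4,n0
  I2: injects 0.0369 A into n4 (from n0)
  Y(R2) = 0.004367+0.000j S between n4,n1
  Y(R3) = 0.0001706+0.000j S between n2,n3
  Y(R4) = 0.2571+0.000j S between n0,n2
  Y(R5) = 0.4878+0.000j S between n3,n1
  Y(R6) = 0.0001992+0.000j S between n0,n3
  Y(R7) = 0.0003195+0.000j S between n1,n0
  Y(L2) = 0.000-0.5601j S between n2,n1
  Y(C4) = 0.000+0.2369j S between n3,n2
  I3: injects 0.00209 A into n2 (from n0)
  I4: injects 0.0314 A into n3 (from n4)
  V1: constraint V(n2)−V(n3) = 10.7
Assemble and solve the 5×5 MNA system:
  V(n1)=-4.173-4.928j  V(n2)=0.2081+0.05294j  V(n3)=-10.49+0.05294j  V(n4)=-0.1104+0.1020j
  i(V1)=-2.845-0.1326j

-4.173-4.928j V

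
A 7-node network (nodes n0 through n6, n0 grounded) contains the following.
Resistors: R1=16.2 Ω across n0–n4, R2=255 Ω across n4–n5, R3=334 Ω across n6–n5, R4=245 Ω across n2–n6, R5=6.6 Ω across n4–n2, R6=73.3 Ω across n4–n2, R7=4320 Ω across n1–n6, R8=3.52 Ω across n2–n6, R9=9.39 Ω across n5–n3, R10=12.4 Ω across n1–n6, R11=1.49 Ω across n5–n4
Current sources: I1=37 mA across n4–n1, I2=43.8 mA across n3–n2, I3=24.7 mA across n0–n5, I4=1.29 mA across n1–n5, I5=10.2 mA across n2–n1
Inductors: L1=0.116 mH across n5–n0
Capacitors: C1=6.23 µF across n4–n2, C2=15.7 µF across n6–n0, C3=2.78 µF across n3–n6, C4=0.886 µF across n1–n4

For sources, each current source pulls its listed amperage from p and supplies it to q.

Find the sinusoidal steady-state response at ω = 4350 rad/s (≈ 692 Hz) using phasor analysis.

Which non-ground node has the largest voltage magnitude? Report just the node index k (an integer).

MNA unknowns: 6 node voltages V₁..V_6
R1: Y=0.06173+0.000j on G[0,4]
R2: Y=0.003922+0.000j on G[4,5]
R3: Y=0.002994+0.000j on G[6,5]
R4: Y=0.004082+0.000j on G[2,6]
R5: Y=0.1515+0.000j on G[4,2]
R6: Y=0.01364+0.000j on G[4,2]
I1: z[4]−=0.037, z[1]+=0.037
I2: z[3]−=0.0438, z[2]+=0.0438
L1: Y=0.000-1.982j on G[5,0]
R7: Y=0.0002315+0.000j on G[1,6]
C1: Y=0.000+0.02710j on G[4,2]
C2: Y=0.000+0.06829j on G[6,0]
I3: z[0]−=0.0247, z[5]+=0.0247
R8: Y=0.2841+0.000j on G[2,6]
R9: Y=0.1065+0.000j on G[5,3]
R10: Y=0.08065+0.000j on G[1,6]
C3: Y=0.000+0.01209j on G[3,6]
C4: Y=0.000+0.003854j on G[1,4]
I4: z[1]−=0.00129, z[5]+=0.00129
R11: Y=0.6711+0.000j on G[5,4]
I5: z[2]−=0.0102, z[1]+=0.0102
solve → V1=0.8580-0.4149j, V2=0.2648-0.2671j, V3=-0.3509+0.07367j, V4=0.02297-0.03895j, V5=0.009410-0.001178j, V6=0.3083-0.3751j

1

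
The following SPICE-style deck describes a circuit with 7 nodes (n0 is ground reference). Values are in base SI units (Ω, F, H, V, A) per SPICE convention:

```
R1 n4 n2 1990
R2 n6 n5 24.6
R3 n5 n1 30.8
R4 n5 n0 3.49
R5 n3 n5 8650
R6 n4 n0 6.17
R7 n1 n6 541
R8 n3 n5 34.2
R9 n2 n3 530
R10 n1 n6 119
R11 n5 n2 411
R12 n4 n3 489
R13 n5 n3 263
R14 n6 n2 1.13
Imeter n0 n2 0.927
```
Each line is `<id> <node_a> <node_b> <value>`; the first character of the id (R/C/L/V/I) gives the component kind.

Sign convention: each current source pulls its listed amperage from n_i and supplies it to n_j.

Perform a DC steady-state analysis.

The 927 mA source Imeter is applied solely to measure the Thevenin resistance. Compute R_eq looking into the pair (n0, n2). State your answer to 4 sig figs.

Element admittances at DC:
  Y(R1) = 0.0005025 S between n4,n2
  Y(R2) = 0.04065 S between n6,n5
  Y(R3) = 0.03247 S between n5,n1
  Y(R4) = 0.2865 S between n5,n0
  Y(R5) = 0.0001156 S between n3,n5
  Y(R6) = 0.1621 S between n4,n0
  Y(R7) = 0.001848 S between n1,n6
  Y(R8) = 0.02924 S between n3,n5
  Y(R9) = 0.001887 S between n2,n3
  Y(R10) = 0.008403 S between n1,n6
  Y(R11) = 0.002433 S between n5,n2
  Y(R12) = 0.002045 S between n4,n3
  Y(R13) = 0.003802 S between n5,n3
  Y(R14) = 0.8850 S between n6,n2
  Imeter: injects 0.927 A into n2 (from n0)
Assemble and solve the 6×6 MNA system:
  V(n1)=7.326  V(n2)=21.43  V(n3)=3.931  V(n4)=0.1143  V(n5)=3.171  V(n6)=20.49

R_eq = 23.12 Ω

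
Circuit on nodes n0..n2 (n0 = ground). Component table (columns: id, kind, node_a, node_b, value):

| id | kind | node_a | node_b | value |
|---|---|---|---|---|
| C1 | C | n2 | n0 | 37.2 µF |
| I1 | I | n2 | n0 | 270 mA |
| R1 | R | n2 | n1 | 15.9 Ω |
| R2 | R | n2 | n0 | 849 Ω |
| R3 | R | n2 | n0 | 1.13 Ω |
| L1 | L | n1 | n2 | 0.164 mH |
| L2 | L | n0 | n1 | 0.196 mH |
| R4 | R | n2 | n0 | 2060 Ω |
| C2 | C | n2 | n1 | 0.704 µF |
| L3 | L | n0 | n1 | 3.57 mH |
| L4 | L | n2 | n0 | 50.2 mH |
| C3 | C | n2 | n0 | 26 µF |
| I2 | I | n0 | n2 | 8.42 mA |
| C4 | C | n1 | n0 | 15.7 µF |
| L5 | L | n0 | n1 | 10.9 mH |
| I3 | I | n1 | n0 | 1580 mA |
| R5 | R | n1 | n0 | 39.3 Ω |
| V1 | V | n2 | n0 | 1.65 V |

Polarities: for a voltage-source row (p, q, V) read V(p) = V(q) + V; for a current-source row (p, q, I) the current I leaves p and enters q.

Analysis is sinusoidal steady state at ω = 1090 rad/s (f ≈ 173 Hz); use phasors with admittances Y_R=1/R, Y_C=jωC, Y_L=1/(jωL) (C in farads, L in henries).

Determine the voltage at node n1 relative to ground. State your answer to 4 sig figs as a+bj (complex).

0.8696-0.1465j V

MNA unknowns: 2 node voltages V₁..V_2 plus 1 source current (V1)
C1: Y=0.000+0.04055j on G[2,0]
I1: z[2]−=0.27, z[0]+=0.27
R1: Y=0.06289+0.000j on G[2,1]
R2: Y=0.001178+0.000j on G[2,0]
R3: Y=0.8850+0.000j on G[2,0]
L1: Y=0.000-5.594j on G[1,2]
L2: Y=0.000-4.681j on G[0,1]
R4: Y=0.0004854+0.000j on G[2,0]
C2: Y=0.000+0.0007674j on G[2,1]
L3: Y=0.000-0.2570j on G[0,1]
L4: Y=0.000-0.01828j on G[2,0]
C3: Y=0.000+0.02834j on G[2,0]
I2: z[0]−=0.00842, z[2]+=0.00842
C4: Y=0.000+0.01711j on G[1,0]
L5: Y=0.000-0.08417j on G[0,1]
I3: z[1]−=1.58, z[0]+=1.58
R5: Y=0.02545+0.000j on G[1,0]
V1: row V2−V0=1.65, i_V1 at 2,0
solve → V1=0.8696-0.1465j, V2=1.650+0.000j
aux → i_V1=-2.593+4.272j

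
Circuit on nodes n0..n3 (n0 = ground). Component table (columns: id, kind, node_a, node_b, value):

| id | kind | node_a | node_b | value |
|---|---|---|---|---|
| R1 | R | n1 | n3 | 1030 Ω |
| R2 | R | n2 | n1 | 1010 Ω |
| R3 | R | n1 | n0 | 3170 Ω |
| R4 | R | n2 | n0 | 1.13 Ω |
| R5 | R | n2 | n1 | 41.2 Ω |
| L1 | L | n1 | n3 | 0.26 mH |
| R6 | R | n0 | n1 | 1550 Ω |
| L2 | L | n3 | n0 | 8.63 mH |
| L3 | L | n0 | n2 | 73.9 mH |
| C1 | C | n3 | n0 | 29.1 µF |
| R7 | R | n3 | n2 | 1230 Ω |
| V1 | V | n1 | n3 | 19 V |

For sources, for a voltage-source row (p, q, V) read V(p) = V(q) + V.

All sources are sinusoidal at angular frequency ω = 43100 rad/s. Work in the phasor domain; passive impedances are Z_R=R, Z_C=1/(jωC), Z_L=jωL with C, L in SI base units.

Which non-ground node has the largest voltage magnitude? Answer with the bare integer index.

1

Element admittances at ω=43100 rad/s:
  Y(R1) = 0.0009709+0.000j S between n1,n3
  Y(R2) = 0.0009901+0.000j S between n2,n1
  Y(R3) = 0.0003155+0.000j S between n1,n0
  Y(R4) = 0.8850+0.000j S between n2,n0
  Y(R5) = 0.02427+0.000j S between n2,n1
  Y(L1) = 0.000-0.08924j S between n1,n3
  Y(R6) = 0.0006452+0.000j S between n0,n1
  Y(L2) = 0.000-0.002689j S between n3,n0
  Y(L3) = 0.000-0.0003140j S between n0,n2
  Y(C1) = 0.000+1.254j S between n3,n0
  Y(R7) = 0.0008130+0.000j S between n3,n2
  V1: constraint V(n1)−V(n3) = 19
Assemble and solve the 4×4 MNA system:
  V(n1)=18.99+0.3870j  V(n2)=0.5266+0.01126j  V(n3)=-0.008124+0.3870j
  i(V1)=-0.5032+1.686j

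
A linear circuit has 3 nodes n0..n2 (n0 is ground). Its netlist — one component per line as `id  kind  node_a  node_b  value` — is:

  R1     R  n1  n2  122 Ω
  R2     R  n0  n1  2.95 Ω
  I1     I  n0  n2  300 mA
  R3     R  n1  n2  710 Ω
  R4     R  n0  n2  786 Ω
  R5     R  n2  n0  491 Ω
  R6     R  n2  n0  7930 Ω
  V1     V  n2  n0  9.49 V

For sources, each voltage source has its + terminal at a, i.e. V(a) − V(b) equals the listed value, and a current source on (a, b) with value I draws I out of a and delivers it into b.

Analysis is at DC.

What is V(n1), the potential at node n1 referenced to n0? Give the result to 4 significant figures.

MNA unknowns: 2 node voltages V₁..V_2 plus 1 source current (V1)
R1: Y=0.008197 on G[1,2]
R2: Y=0.3390 on G[0,1]
I1: z[0]−=0.3, z[2]+=0.3
R3: Y=0.001408 on G[1,2]
R4: Y=0.001272 on G[0,2]
R5: Y=0.002037 on G[2,0]
R6: Y=0.0001261 on G[2,0]
V1: row V2−V0=9.49, i_V1 at 2,0
solve → V1=0.2615, V2=9.490
aux → i_V1=0.1788

0.2615 V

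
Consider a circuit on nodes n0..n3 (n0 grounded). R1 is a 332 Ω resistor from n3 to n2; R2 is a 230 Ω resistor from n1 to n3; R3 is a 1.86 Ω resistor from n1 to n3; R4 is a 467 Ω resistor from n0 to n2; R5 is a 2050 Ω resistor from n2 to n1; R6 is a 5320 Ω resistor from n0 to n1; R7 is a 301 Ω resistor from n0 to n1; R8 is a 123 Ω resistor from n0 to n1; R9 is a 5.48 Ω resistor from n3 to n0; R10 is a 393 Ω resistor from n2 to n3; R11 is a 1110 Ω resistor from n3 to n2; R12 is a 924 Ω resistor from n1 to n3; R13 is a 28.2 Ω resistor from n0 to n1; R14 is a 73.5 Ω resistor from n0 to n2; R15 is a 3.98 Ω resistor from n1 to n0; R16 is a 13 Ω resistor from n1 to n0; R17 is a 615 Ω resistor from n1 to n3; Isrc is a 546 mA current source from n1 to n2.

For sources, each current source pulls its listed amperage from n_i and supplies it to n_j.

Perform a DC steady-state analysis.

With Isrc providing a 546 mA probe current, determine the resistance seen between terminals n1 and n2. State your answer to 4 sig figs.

R_eq = 45.32 Ω

Apply KCL at each of the 3 non-ground nodes and solve the resulting linear system.
Node n1: branches {R2, R3, R5, R6, R7, R8, R12, R13, R15, R16, R17, Isrc} → V_1 = -0.8131
Node n2: branches {R1, R4, R5, R10, R11, R14, Isrc} → V_2 = 23.93
Node n3: branches {R1, R2, R3, R9, R10, R11, R12, R17} → V_3 = -0.3930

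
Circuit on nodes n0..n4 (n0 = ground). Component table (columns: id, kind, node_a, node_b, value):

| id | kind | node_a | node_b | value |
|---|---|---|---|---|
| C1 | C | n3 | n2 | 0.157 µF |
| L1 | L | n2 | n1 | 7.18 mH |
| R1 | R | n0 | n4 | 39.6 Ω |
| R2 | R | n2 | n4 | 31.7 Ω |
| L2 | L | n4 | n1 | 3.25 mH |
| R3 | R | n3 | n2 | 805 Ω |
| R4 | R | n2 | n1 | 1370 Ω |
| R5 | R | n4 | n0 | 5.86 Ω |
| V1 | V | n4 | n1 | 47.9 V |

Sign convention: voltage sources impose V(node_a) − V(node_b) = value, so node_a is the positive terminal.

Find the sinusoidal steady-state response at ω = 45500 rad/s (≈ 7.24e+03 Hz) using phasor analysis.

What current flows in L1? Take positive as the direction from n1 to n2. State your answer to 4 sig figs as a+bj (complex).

Apply KCL at each of the 4 non-ground nodes and solve the resulting linear system.
Node n1: branches {L1, L2, R4, V1} → V_1 = -47.90+0.000j
Node n2: branches {C1, L1, R2, R3, R4} → V_2 = -1.501+4.400j
Node n3: branches {C1, R3} → V_3 = -1.501+4.400j
Node n4: branches {R1, R2, L2, R5, V1} → V_4 = 0.000+0.000j
Source currents: i(V1)=-0.04734+0.4627j

-0.01347+0.1420j A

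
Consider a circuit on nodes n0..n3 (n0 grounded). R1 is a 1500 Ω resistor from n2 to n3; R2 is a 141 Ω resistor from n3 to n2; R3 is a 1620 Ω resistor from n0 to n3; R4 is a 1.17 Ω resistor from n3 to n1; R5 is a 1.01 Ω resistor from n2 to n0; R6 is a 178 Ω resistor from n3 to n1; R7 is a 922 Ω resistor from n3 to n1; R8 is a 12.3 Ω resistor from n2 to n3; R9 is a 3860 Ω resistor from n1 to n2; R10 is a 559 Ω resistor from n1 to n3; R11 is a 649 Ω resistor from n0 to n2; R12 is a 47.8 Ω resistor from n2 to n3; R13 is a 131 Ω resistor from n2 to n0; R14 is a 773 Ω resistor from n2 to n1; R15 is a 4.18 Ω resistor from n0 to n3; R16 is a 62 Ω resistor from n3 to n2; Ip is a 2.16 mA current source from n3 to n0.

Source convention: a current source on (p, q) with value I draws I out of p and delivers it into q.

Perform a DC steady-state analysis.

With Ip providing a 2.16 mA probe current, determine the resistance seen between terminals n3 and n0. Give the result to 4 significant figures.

Element admittances at DC:
  Y(R1) = 0.0006667 S between n2,n3
  Y(R2) = 0.007092 S between n3,n2
  Y(R3) = 0.0006173 S between n0,n3
  Y(R4) = 0.8547 S between n3,n1
  Y(R5) = 0.9901 S between n2,n0
  Y(R6) = 0.005618 S between n3,n1
  Y(R7) = 0.001085 S between n3,n1
  Y(R8) = 0.08130 S between n2,n3
  Y(R9) = 0.0002591 S between n1,n2
  Y(R10) = 0.001789 S between n1,n3
  Y(R11) = 0.001541 S between n0,n2
  Y(R12) = 0.02092 S between n2,n3
  Y(R13) = 0.007634 S between n2,n0
  Y(R14) = 0.001294 S between n2,n1
  Y(R15) = 0.2392 S between n0,n3
  Y(R16) = 0.01613 S between n3,n2
  Ip: injects 0.00216 A into n0 (from n3)
Assemble and solve the 3×3 MNA system:
  V(n1)=-0.006108  V(n2)=-0.0006931  V(n3)=-0.006118

R_eq = 2.832 Ω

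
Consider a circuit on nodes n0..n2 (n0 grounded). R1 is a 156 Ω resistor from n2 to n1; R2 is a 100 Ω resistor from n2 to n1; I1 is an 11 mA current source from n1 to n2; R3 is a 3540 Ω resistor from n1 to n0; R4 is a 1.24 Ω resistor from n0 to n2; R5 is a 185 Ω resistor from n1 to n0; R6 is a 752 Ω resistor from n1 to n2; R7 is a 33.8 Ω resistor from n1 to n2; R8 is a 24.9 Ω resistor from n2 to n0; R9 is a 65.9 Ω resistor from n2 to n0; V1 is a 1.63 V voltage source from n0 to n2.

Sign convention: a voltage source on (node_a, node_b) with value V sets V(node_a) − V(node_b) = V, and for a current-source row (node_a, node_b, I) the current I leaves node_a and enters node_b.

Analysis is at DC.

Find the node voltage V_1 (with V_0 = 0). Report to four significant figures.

-1.663 V

Element admittances at DC:
  Y(R1) = 0.006410 S between n2,n1
  Y(R2) = 0.01000 S between n2,n1
  I1: injects 0.011 A into n2 (from n1)
  Y(R3) = 0.0002825 S between n1,n0
  Y(R4) = 0.8065 S between n0,n2
  Y(R5) = 0.005405 S between n1,n0
  Y(R6) = 0.001330 S between n1,n2
  Y(R7) = 0.02959 S between n1,n2
  Y(R8) = 0.04016 S between n2,n0
  Y(R9) = 0.01517 S between n2,n0
  V1: constraint V(n0)−V(n2) = 1.63
Assemble and solve the 3×3 MNA system:
  V(n1)=-1.663  V(n2)=-1.630
  i(V1)=-1.414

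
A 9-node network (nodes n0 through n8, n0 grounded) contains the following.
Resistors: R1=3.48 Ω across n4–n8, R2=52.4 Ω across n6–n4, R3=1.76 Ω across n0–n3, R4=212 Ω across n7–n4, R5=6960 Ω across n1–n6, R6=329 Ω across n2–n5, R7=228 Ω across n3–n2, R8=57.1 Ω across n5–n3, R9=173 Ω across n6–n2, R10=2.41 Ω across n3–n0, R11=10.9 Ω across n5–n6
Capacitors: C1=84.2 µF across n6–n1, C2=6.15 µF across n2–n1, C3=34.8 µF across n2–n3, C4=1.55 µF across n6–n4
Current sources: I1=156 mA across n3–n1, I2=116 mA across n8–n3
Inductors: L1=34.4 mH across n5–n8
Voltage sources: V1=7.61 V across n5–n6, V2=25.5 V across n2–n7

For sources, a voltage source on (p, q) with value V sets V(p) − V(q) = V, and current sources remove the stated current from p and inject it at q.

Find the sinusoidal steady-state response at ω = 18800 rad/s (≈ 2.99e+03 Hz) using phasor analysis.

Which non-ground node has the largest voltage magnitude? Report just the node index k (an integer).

Element admittances at ω=18800 rad/s:
  Y(R1) = 0.2874+0.000j S between n4,n8
  Y(R2) = 0.01908+0.000j S between n6,n4
  Y(R3) = 0.5682+0.000j S between n0,n3
  Y(R4) = 0.004717+0.000j S between n7,n4
  Y(R5) = 0.0001437+0.000j S between n1,n6
  Y(R6) = 0.003040+0.000j S between n2,n5
  Y(C1) = 0.000+1.583j S between n6,n1
  Y(R7) = 0.004386+0.000j S between n3,n2
  Y(C2) = 0.000+0.1156j S between n2,n1
  I1: injects 0.156 A into n1 (from n3)
  Y(R8) = 0.01751+0.000j S between n5,n3
  Y(R9) = 0.005780+0.000j S between n6,n2
  Y(C3) = 0.000+0.6542j S between n2,n3
  Y(C4) = 0.000+0.02914j S between n6,n4
  Y(R10) = 0.4149+0.000j S between n3,n0
  Y(R11) = 0.09174+0.000j S between n5,n6
  I2: injects 0.116 A into n3 (from n8)
  Y(L1) = 0.000-0.001546j S between n5,n8
  V1: constraint V(n5)−V(n6) = 7.61
  V2: constraint V(n2)−V(n7) = 25.5
Assemble and solve the 10×10 MNA system:
  V(n1)=-0.7555+1.769j  V(n2)=-0.05403+0.1206j  V(n3)=0.000+0.000j  V(n4)=-5.418+6.442j  V(n5)=6.803+1.988j  V(n6)=-0.8068+1.988j  V(n7)=-25.55+0.1206j  V(n8)=-5.845+6.374j
  i(V1)=-0.8314-0.02094j  i(V2)=-0.09498-0.02982j

7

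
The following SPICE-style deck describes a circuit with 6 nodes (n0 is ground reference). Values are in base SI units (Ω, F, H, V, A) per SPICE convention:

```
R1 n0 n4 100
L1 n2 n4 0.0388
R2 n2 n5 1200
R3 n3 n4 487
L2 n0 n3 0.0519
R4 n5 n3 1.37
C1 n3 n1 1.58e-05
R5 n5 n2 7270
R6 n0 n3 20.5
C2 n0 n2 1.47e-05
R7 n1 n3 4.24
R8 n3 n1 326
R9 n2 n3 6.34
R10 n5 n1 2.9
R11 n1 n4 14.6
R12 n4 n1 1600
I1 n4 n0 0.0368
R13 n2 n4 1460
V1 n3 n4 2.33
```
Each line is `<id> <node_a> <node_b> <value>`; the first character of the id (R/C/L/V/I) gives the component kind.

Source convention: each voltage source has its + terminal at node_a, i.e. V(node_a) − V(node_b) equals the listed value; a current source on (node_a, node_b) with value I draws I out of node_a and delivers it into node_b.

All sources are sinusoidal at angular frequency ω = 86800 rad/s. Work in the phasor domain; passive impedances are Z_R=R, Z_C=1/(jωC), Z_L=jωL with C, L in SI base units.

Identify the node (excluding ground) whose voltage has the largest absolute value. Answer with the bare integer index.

4

Apply KCL at each of the 5 non-ground nodes and solve the resulting linear system.
Node n1: branches {C1, R7, R8, R10, R11, R12} → V_1 = -0.09474+0.1040j
Node n2: branches {L1, R2, R5, C2, R9, R13} → V_2 = -0.0001222+0.008066j
Node n3: branches {R3, L2, R4, C1, R6, R7, R8, R9, V1} → V_3 = -0.05459+0.002447j
Node n4: branches {R1, L1, R3, R11, R12, I1, R13, V1} → V_4 = -2.385+0.002447j
Node n5: branches {R2, R4, R5, R10} → V_5 = -0.06741+0.03500j
Source currents: i(V1)=-0.1517-0.006289j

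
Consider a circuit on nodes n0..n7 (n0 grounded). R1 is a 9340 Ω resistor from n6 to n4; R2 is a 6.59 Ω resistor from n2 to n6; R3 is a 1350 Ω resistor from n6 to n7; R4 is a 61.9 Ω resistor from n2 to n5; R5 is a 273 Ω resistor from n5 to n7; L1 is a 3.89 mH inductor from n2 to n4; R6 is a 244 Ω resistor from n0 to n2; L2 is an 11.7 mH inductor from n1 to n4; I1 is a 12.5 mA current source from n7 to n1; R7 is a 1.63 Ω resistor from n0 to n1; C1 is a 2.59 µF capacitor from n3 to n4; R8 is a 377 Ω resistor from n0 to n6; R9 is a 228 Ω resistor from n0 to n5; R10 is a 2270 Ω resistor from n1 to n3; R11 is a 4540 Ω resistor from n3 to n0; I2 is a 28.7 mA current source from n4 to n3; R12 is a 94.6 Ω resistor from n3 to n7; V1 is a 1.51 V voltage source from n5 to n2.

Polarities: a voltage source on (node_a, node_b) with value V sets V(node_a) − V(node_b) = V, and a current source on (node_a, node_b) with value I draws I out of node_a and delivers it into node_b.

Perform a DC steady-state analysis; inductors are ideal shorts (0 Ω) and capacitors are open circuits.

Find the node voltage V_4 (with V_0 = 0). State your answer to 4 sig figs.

-0.01291 V

Apply KCL at each of the 7 non-ground nodes and solve the resulting linear system.
Node n1: branches {L2, I1, R7, R10} → V_1 = -0.01291
Node n2: branches {R2, R4, L1, R6, V1} → V_2 = -0.01291
Node n3: branches {C1, R10, R11, I2, R12} → V_3 = 6.299
Node n4: branches {R1, L1, L2, C1, I2} → V_4 = -0.01291
Node n5: branches {R4, R5, R9, V1} → V_5 = 1.497
Node n6: branches {R1, R2, R3, R8} → V_6 = 0.006359
Node n7: branches {R3, R5, I1, R12} → V_7 = 3.979
Source currents: i(L1)=0.005500, i(L2)=0.02320, i(V1)=-0.02187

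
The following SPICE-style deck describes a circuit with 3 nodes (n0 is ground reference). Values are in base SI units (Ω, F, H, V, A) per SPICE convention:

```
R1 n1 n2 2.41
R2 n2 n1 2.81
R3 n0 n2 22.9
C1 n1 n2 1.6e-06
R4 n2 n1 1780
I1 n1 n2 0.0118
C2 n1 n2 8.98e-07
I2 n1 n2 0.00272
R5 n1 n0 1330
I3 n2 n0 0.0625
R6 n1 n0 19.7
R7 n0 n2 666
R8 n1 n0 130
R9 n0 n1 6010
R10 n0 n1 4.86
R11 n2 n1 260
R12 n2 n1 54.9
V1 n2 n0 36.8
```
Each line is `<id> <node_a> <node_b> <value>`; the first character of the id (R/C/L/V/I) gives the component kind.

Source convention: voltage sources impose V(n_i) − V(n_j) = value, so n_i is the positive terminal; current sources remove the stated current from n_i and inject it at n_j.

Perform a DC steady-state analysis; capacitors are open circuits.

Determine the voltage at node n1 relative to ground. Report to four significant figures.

27.57 V

MNA unknowns: 2 node voltages V₁..V_2 plus 1 source current (V1)
R1: Y=0.4149 on G[1,2]
R2: Y=0.3559 on G[2,1]
R3: Y=0.04367 on G[0,2]
C1: Y=0.000 on G[1,2]
R4: Y=0.0005618 on G[2,1]
I1: z[1]−=0.0118, z[2]+=0.0118
C2: Y=0.000 on G[1,2]
I2: z[1]−=0.00272, z[2]+=0.00272
R5: Y=0.0007519 on G[1,0]
I3: z[2]−=0.0625, z[0]+=0.0625
R6: Y=0.05076 on G[1,0]
R7: Y=0.001502 on G[0,2]
R8: Y=0.007692 on G[1,0]
R9: Y=0.0001664 on G[0,1]
R10: Y=0.2058 on G[0,1]
R11: Y=0.003846 on G[2,1]
R12: Y=0.01821 on G[2,1]
V1: row V2−V0=36.8, i_V1 at 2,0
solve → V1=27.57, V2=36.80
aux → i_V1=-9.034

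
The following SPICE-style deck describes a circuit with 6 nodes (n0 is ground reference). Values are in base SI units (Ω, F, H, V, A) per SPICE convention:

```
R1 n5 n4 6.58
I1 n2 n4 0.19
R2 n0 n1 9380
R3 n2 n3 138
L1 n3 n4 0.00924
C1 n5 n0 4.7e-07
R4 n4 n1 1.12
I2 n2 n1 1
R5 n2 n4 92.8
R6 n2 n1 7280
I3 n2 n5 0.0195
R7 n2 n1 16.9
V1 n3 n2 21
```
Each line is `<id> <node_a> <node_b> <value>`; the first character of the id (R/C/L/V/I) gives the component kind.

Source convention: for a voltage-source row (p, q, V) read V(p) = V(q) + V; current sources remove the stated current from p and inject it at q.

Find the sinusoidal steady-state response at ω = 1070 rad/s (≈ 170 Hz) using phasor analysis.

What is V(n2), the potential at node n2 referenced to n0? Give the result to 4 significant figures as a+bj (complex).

Apply KCL at each of the 5 non-ground nodes and solve the resulting linear system.
Node n1: branches {R2, R4, I2, R6, R7} → V_1 = -0.3241+0.03758j
Node n2: branches {I1, R3, I2, R5, R6, I3, R7, V1} → V_2 = -20.02+1.638j
Node n3: branches {R3, L1, V1} → V_3 = 0.9842+1.638j
Node n4: branches {R1, I1, L1, R4, R5} → V_4 = -0.1360-0.06872j
Node n5: branches {R1, C1, I3} → V_5 = -0.007966-0.06870j
Source currents: i(V1)=-0.3248+0.1133j

-20.02+1.638j V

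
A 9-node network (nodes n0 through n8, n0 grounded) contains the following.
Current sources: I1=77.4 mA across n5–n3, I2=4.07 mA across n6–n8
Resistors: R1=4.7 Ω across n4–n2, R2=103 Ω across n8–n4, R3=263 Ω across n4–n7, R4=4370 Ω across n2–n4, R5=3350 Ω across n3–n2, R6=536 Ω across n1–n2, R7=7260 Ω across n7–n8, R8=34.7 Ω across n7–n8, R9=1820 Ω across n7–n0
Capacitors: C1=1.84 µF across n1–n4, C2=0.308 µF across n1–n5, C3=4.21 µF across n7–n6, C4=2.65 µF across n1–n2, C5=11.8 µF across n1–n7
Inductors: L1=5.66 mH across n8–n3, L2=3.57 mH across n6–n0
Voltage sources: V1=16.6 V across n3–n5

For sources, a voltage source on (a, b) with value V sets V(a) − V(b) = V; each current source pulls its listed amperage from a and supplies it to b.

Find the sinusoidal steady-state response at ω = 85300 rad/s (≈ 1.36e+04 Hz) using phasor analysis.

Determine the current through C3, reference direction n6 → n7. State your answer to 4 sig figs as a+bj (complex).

-0.004071-6.061e-06j A

MNA unknowns: 8 node voltages V₁..V_8 plus 1 source current (V1)
I1: z[5]−=0.0774, z[3]+=0.0774
R1: Y=0.2128+0.000j on G[4,2]
R2: Y=0.009709+0.000j on G[8,4]
C1: Y=0.000+0.1570j on G[1,4]
I2: z[6]−=0.00407, z[8]+=0.00407
C2: Y=0.000+0.02627j on G[1,5]
R3: Y=0.003802+0.000j on G[4,7]
R4: Y=0.0002288+0.000j on G[2,4]
R5: Y=0.0002985+0.000j on G[3,2]
C3: Y=0.000+0.3591j on G[7,6]
R6: Y=0.001866+0.000j on G[1,2]
L1: Y=0.000-0.002071j on G[8,3]
C4: Y=0.000+0.2260j on G[1,2]
R7: Y=0.0001377+0.000j on G[7,8]
R8: Y=0.02882+0.000j on G[7,8]
C5: Y=0.000+1.007j on G[1,7]
R9: Y=0.0005495+0.000j on G[7,0]
L2: Y=0.000-0.003284j on G[6,0]
V1: row V3−V5=16.6, i_V1 at 3,5
solve → V1=0.02601-0.01013j, V2=0.008599-0.02096j, V3=18.03+0.2947j, V4=-0.005317-0.03998j, V5=1.430+0.2947j, V6=-0.001846+0.0003060j, V7=-0.001829-0.01103j, V8=0.1706-0.9750j
aux → i_V1=0.06939+0.03690j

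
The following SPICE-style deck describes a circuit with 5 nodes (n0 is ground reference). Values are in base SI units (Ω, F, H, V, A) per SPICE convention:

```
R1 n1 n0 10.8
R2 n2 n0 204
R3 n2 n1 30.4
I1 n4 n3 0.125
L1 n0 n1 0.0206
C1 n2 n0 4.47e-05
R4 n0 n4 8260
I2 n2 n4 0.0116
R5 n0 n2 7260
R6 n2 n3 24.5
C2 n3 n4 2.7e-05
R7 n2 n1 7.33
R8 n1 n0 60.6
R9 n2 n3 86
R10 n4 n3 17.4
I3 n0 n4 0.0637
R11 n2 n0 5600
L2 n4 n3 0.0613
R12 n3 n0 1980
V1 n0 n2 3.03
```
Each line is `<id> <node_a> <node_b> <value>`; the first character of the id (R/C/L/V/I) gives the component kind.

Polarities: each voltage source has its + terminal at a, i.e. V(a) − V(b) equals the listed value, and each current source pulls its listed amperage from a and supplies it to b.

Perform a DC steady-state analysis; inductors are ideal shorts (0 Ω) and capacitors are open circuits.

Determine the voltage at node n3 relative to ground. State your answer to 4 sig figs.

Apply KCL at each of the 4 non-ground nodes and solve the resulting linear system.
Node n1: branches {R1, R3, L1, R7, R8} → V_1 = 0.000
Node n2: branches {R2, R3, C1, I2, R5, R6, R7, R9, R11, V1} → V_2 = -3.030
Node n3: branches {I1, R6, C2, R9, R10, L2, R12} → V_3 = -1.575
Node n4: branches {I1, R4, I2, C2, R10, I3, L2} → V_4 = -1.575
Source currents: i(L1)=0.5130, i(L2)=-0.04951, i(V1)=-0.5935

-1.575 V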